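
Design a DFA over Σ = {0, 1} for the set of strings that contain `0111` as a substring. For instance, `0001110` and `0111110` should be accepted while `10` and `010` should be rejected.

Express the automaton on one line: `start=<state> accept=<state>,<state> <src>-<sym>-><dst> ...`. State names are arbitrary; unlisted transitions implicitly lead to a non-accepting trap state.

Track how much of `0111` has been matched so far: state q0 is no progress, q4 is the absorbing accept state reached once `0111` has occurred. Intermediate states record partial matches; on a mismatch, fall back to the longest reusable overlap.
        0   1  
>  q0   q1  q0 
   q1   q1  q2 
   q2   q1  q3 
   q3   q1  q4 
 * q4   q4  q4 
(> = start, * = accepting)

start=q0 accept=q4 q0-0->q1 q0-1->q0 q1-0->q1 q1-1->q2 q2-0->q1 q2-1->q3 q3-0->q1 q3-1->q4 q4-0->q4 q4-1->q4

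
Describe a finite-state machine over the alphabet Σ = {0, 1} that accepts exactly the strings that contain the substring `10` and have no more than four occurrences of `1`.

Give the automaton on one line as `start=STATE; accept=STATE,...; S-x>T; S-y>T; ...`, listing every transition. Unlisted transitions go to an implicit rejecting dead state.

start=q0; accept=q2,q4,q6,q8; q0-0>q0; q0-1>q1; q1-0>q2; q1-1>q3; q2-0>q2; q2-1>q4; q3-0>q4; q3-1>q5; q4-0>q4; q4-1>q6; q5-0>q6; q5-1>q7; q6-0>q6; q6-1>q8; q7-0>q8; q7-1>q9; q8-0>q8; q8-1>q10; q9-0>q10; q9-1>q9; q10-0>q10; q10-1>q10

Build one automaton per condition and run them in lockstep. The first has 3 states tracking whether and how much of `10` has been seen; the second has 6 states tracking the count of `1`s, saturating at 5. A product state is a pair (one from each), accepting exactly when both do.
11 states suffice.
          0    1  
>  q0     q0   q1 
   q1     q2   q3 
 * q2     q2   q4 
   q3     q4   q5 
 * q4     q4   q6 
   q5     q6   q7 
 * q6     q6   q8 
   q7     q8   q9 
 * q8     q8  q10 
   q9    q10   q9 
   q10   q10  q10 
(> = start, * = accepting)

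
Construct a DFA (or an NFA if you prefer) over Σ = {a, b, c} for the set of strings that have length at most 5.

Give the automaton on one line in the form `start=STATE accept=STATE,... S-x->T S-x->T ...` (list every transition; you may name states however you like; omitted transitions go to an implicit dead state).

Count input length up to 6: every symbol moves from q0 toward q6, which means 'more than 5' and absorbs. Accept from {q0, q1, q2, q3, q4, q5}.
With 7 states:
        a   b   c  
>* q0   q1  q1  q1 
 * q1   q2  q2  q2 
 * q2   q3  q3  q3 
 * q3   q4  q4  q4 
 * q4   q5  q5  q5 
 * q5   q6  q6  q6 
   q6   q6  q6  q6 
(> = start, * = accepting)

start=q0 accept=q0,q1,q2,q3,q4,q5 q0-a->q1 q0-b->q1 q0-c->q1 q1-a->q2 q1-b->q2 q1-c->q2 q2-a->q3 q2-b->q3 q2-c->q3 q3-a->q4 q3-b->q4 q3-c->q4 q4-a->q5 q4-b->q5 q4-c->q5 q5-a->q6 q5-b->q6 q5-c->q6 q6-a->q6 q6-b->q6 q6-c->q6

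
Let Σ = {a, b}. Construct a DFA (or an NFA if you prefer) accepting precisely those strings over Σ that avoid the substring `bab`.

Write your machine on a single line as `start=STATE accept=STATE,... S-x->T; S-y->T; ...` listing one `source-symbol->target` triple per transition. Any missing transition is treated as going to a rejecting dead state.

start=q0; accept=q0,q1,q2; q0-a->q0; q0-b->q1; q1-a->q2; q1-b->q1; q2-a->q0; q2-b->q3; q3-a->q3; q3-b->q3

Track partial matches of the forbidden pattern `bab`. State q3 is a dead state reached once `bab` has occurred; every other state accepts. q0 means no part of `bab` is currently matched.
4 states suffice.
        a   b  
>* q0   q0  q1 
 * q1   q2  q1 
 * q2   q0  q3 
   q3   q3  q3 
(> = start, * = accepting)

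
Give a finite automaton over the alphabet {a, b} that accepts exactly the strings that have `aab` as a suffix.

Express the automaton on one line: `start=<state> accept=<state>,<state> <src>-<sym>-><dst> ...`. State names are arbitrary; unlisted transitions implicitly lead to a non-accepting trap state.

Let each state record the length of the longest suffix of the input read so far that is also a prefix of `aab`. q1 means the last symbol is `a`; q2 means the last 2 symbols are `aa`; q3 means the last 3 symbols are `aab`. Accept only at q3, where the string currently ends in `aab`.
With 4 states:
        a   b  
>  q0   q1  q0 
   q1   q2  q0 
   q2   q2  q3 
 * q3   q1  q0 
(> = start, * = accepting)

start=q0 accept=q3 q0-a->q1 q0-b->q0 q1-a->q2 q1-b->q0 q2-a->q2 q2-b->q3 q3-a->q1 q3-b->q0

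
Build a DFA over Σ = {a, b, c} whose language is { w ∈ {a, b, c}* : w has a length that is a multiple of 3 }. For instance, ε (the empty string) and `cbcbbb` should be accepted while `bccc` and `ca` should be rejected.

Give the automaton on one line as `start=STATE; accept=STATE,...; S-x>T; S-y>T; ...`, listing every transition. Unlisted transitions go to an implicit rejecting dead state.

start=q0; accept=q0; q0-a>q1; q0-b>q1; q0-c>q1; q1-a>q2; q1-b>q2; q1-c>q2; q2-a>q0; q2-b>q0; q2-c>q0

Only the length mod 3 matters, so use a 3-cycle: from any state, every input symbol moves to the next state, wrapping q2 back to q0. Mark q0 accepting.
3 states suffice.
        a   b   c  
>* q0   q1  q1  q1 
   q1   q2  q2  q2 
   q2   q0  q0  q0 
(> = start, * = accepting)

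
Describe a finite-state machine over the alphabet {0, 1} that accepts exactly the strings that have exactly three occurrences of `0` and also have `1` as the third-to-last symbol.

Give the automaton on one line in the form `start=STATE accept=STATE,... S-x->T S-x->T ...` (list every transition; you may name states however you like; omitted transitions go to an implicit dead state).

Handle the two conditions separately and then intersect. The first has 5 states tracking the count of `0`s, saturating at 4; the second has 15 states tracking the last 3 symbols read. A product state is a pair (one from each), accepting exactly when both do. After merging equivalent states the machine shrinks.
With 16 states:
          0    1  
>  q0     q1   q0 
   q1     q2   q3 
   q2     q4   q5 
   q3     q6   q3 
   q4     q7   q8 
   q5     q9  q10 
   q6    q11   q5 
   q7     q7   q7 
   q8     q7  q12 
   q9     q7  q13 
   q10   q14  q10 
 * q11    q7   q8 
   q12    q7  q15 
 * q13    q7  q12 
 * q14    q7  q13 
 * q15    q7  q15 
(> = start, * = accepting)

start=q0 accept=q11,q13,q14,q15 q0-0->q1 q0-1->q0 q1-0->q2 q1-1->q3 q2-0->q4 q2-1->q5 q3-0->q6 q3-1->q3 q4-0->q7 q4-1->q8 q5-0->q9 q5-1->q10 q6-0->q11 q6-1->q5 q7-0->q7 q7-1->q7 q8-0->q7 q8-1->q12 q9-0->q7 q9-1->q13 q10-0->q14 q10-1->q10 q11-0->q7 q11-1->q8 q12-0->q7 q12-1->q15 q13-0->q7 q13-1->q12 q14-0->q7 q14-1->q13 q15-0->q7 q15-1->q15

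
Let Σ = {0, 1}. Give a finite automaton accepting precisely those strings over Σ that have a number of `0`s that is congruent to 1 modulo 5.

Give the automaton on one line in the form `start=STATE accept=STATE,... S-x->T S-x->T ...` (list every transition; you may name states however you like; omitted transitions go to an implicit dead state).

Keep the running count of `0`s modulo 5: each `0` advances along the cycle S0 → S1 → S2 → S3 → S4 → S0 while other symbols loop. Accept at S1.
A 5-state machine:
        0   1  
>  S0   S1  S0 
 * S1   S2  S1 
   S2   S3  S2 
   S3   S4  S3 
   S4   S0  S4 
(> = start, * = accepting)

start=S0 accept=S1 S0-0->S1 S0-1->S0 S1-0->S2 S1-1->S1 S2-0->S3 S2-1->S2 S3-0->S4 S3-1->S3 S4-0->S0 S4-1->S4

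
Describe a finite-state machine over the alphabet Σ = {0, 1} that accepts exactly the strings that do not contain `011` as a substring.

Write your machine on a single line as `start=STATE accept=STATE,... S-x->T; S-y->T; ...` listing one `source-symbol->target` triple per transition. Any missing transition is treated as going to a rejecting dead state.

start=q0; accept=q0,q1,q2; q0-0->q1; q0-1->q0; q1-0->q1; q1-1->q2; q2-0->q1; q2-1->q3; q3-0->q3; q3-1->q3

Track partial matches of the forbidden pattern `011`. State q3 is a dead state reached once `011` has occurred; every other state accepts. q0 means no part of `011` is currently matched.
With 4 states:
        0   1  
>* q0   q1  q0 
 * q1   q1  q2 
 * q2   q1  q3 
   q3   q3  q3 
(> = start, * = accepting)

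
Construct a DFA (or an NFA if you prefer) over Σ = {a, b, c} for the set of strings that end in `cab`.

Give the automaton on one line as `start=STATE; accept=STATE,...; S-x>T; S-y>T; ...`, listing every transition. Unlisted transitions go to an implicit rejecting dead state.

Remember how much of `cab` the current input suffix matches. State S0 means no match yet; S1 means the last symbol is `c`; S2 means the last 2 symbols are `ca`; S3 means the last 3 symbols are `cab`. Only S3 accepts. On a mismatch, fall back to the longest proper suffix that is still a prefix of `cab`.
A 4-state machine:
        a   b   c  
>  S0   S0  S0  S1 
   S1   S2  S0  S1 
   S2   S0  S3  S1 
 * S3   S0  S0  S1 
(> = start, * = accepting)

start=S0; accept=S3; S0-a>S0; S0-b>S0; S0-c>S1; S1-a>S2; S1-b>S0; S1-c>S1; S2-a>S0; S2-b>S3; S2-c>S1; S3-a>S0; S3-b>S0; S3-c>S1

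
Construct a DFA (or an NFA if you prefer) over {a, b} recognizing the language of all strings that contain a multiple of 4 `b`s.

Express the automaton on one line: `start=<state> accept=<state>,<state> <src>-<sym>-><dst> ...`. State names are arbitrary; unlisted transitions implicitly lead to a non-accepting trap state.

start=s0 accept=s0 s0-a->s0 s0-b->s1 s1-a->s1 s1-b->s2 s2-a->s2 s2-b->s3 s3-a->s3 s3-b->s0

The only thing that matters is how many `b`s have appeared, reduced mod 4. Use one state per residue: s0 for 0, …, s3 for 3. Reading `b` moves to the next residue; anything else stays put. s0 is accepting.
4 states suffice.
        a   b  
>* s0   s0  s1 
   s1   s1  s2 
   s2   s2  s3 
   s3   s3  s0 
(> = start, * = accepting)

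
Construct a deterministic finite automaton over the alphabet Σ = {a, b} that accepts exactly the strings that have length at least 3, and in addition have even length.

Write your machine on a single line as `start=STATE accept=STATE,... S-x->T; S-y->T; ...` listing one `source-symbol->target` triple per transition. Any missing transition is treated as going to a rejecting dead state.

Build one automaton per condition and run them in lockstep. One (5 states) tracks the input length, saturating at 4; the other (2 states) tracks the input length modulo 2. Each combined state is a pair, one component from each; accept when both components accept.
6 states suffice.
        a   b  
>  q0   q1  q1 
   q1   q2  q2 
   q2   q3  q3 
   q3   q4  q4 
 * q4   q5  q5 
   q5   q4  q4 
(> = start, * = accepting)

start=q0; accept=q4; q0-a->q1; q0-b->q1; q1-a->q2; q1-b->q2; q2-a->q3; q2-b->q3; q3-a->q4; q3-b->q4; q4-a->q5; q4-b->q5; q5-a->q4; q5-b->q4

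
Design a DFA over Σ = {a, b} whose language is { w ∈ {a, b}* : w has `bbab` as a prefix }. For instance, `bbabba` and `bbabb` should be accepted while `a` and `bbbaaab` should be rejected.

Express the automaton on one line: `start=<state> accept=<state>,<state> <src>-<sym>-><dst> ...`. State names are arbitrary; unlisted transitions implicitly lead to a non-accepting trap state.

start=s0 accept=s4 s0-a->s5 s0-b->s1 s1-a->s5 s1-b->s2 s2-a->s3 s2-b->s5 s3-a->s5 s3-b->s4 s4-a->s4 s4-b->s4 s5-a->s5 s5-b->s5

Walk along `bbab` while the input agrees: from s0 take `b` to s1, and so on. Any deviation drops to the rejecting sink s5. Once s4 is reached the prefix is confirmed and every continuation is accepted.
With 6 states:
        a   b  
>  s0   s5  s1 
   s1   s5  s2 
   s2   s3  s5 
   s3   s5  s4 
 * s4   s4  s4 
   s5   s5  s5 
(> = start, * = accepting)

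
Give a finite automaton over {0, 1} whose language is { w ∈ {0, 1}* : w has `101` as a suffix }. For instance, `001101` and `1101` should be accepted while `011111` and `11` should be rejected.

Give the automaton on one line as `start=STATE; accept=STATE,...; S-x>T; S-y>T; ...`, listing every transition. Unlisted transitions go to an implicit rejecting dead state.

start=s0; accept=s3; s0-0>s0; s0-1>s1; s1-0>s2; s1-1>s1; s2-0>s0; s2-1>s3; s3-0>s2; s3-1>s1

Remember how much of `101` the current input suffix matches. State s0 means no match yet; s1 means the last symbol is `1`; s2 means the last 2 symbols are `10`; s3 means the last 3 symbols are `101`. Only s3 accepts. On a mismatch, fall back to the longest proper suffix that is still a prefix of `101`.
        0   1  
>  s0   s0  s1 
   s1   s2  s1 
   s2   s0  s3 
 * s3   s2  s1 
(> = start, * = accepting)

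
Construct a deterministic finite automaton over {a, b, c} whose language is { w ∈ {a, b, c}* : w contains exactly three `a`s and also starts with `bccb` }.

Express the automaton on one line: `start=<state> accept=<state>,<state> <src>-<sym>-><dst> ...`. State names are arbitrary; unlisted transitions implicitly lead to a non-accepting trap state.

Build one automaton per condition and run them in lockstep. One (5 states) tracks the count of `a`s, saturating at 4; the other (6 states) tracks whether the input so far still matches the prefix `bccb`. Each combined state is a pair, one component from each; accept when both components accept.
A 14-state machine:
          a    b    c  
>  q0     q1   q2   q3 
   q1     q4   q1   q1 
   q2     q1   q3   q5 
   q3     q1   q3   q3 
   q4     q6   q4   q4 
   q5     q1   q3   q7 
   q6     q8   q6   q6 
   q7     q1   q9   q3 
   q8     q8   q8   q8 
   q9    q10   q9   q9 
   q10   q11  q10  q10 
   q11   q12  q11  q11 
 * q12   q13  q12  q12 
   q13   q13  q13  q13 
(> = start, * = accepting)

start=q0 accept=q12 q0-a->q1 q0-b->q2 q0-c->q3 q1-a->q4 q1-b->q1 q1-c->q1 q2-a->q1 q2-b->q3 q2-c->q5 q3-a->q1 q3-b->q3 q3-c->q3 q4-a->q6 q4-b->q4 q4-c->q4 q5-a->q1 q5-b->q3 q5-c->q7 q6-a->q8 q6-b->q6 q6-c->q6 q7-a->q1 q7-b->q9 q7-c->q3 q8-a->q8 q8-b->q8 q8-c->q8 q9-a->q10 q9-b->q9 q9-c->q9 q10-a->q11 q10-b->q10 q10-c->q10 q11-a->q12 q11-b->q11 q11-c->q11 q12-a->q13 q12-b->q12 q12-c->q12 q13-a->q13 q13-b->q13 q13-c->q13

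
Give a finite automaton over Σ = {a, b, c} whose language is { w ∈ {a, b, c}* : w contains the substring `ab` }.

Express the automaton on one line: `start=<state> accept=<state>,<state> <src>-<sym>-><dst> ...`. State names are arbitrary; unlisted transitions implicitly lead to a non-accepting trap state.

States q0..q1 record the length of the longest prefix of `ab` that matches the current input suffix. Reaching q2 means `ab` has been seen, and we stay there forever. Accept from q2.
A 3-state machine:
        a   b   c  
>  q0   q1  q0  q0 
   q1   q1  q2  q0 
 * q2   q2  q2  q2 
(> = start, * = accepting)

start=q0 accept=q2 q0-a->q1 q0-b->q0 q0-c->q0 q1-a->q1 q1-b->q2 q1-c->q0 q2-a->q2 q2-b->q2 q2-c->q2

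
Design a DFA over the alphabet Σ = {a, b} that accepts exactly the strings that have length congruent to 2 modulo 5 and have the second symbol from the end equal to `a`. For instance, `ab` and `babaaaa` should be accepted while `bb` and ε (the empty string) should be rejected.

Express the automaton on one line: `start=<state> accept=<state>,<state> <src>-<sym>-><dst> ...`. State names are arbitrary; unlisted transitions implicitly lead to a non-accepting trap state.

start=s0 accept=s3,s4 s0-a->s1 s0-b->s2 s1-a->s3 s1-b->s4 s2-a->s5 s2-b->s6 s3-a->s7 s3-b->s8 s4-a->s9 s4-b->s10 s5-a->s7 s5-b->s8 s6-a->s9 s6-b->s10 s7-a->s11 s7-b->s12 s8-a->s13 s8-b->s14 s9-a->s11 s9-b->s12 s10-a->s13 s10-b->s14 s11-a->s15 s11-b->s16 s12-a->s17 s12-b->s18 s13-a->s15 s13-b->s16 s14-a->s17 s14-b->s18 s15-a->s19 s15-b->s20 s16-a->s21 s16-b->s22 s17-a->s19 s17-b->s20 s18-a->s21 s18-b->s22 s19-a->s3 s19-b->s4 s20-a->s5 s20-b->s6 s21-a->s3 s21-b->s4 s22-a->s5 s22-b->s6

Handle the two conditions separately and then intersect. One (5 states) tracks the input length modulo 5; the other (7 states) tracks the last 2 symbols read. Each combined state is a pair, one component from each; accept when both components accept.
A 23-state machine:
          a    b  
>  s0     s1   s2 
   s1     s3   s4 
   s2     s5   s6 
 * s3     s7   s8 
 * s4     s9  s10 
   s5     s7   s8 
   s6     s9  s10 
   s7    s11  s12 
   s8    s13  s14 
   s9    s11  s12 
   s10   s13  s14 
   s11   s15  s16 
   s12   s17  s18 
   s13   s15  s16 
   s14   s17  s18 
   s15   s19  s20 
   s16   s21  s22 
   s17   s19  s20 
   s18   s21  s22 
   s19    s3   s4 
   s20    s5   s6 
   s21    s3   s4 
   s22    s5   s6 
(> = start, * = accepting)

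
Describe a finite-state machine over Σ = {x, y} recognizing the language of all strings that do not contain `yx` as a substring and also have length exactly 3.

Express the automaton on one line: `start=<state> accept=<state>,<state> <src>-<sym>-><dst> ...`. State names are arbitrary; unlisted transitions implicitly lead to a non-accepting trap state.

Run two small machines in parallel and take their product. One (3 states) tracks partial matches of the forbidden pattern `yx`; the other (5 states) tracks the input length, saturating at 4. Each combined state is a pair, one component from each; accept when both components accept.
With 12 states:
          x    y  
>  q0     q1   q2 
   q1     q3   q4 
   q2     q5   q4 
   q3     q6   q7 
   q4     q8   q7 
   q5     q8   q8 
 * q6     q9  q10 
 * q7    q11  q10 
   q8    q11  q11 
   q9     q9  q10 
   q10   q11  q10 
   q11   q11  q11 
(> = start, * = accepting)

start=q0 accept=q6,q7 q0-x->q1 q0-y->q2 q1-x->q3 q1-y->q4 q2-x->q5 q2-y->q4 q3-x->q6 q3-y->q7 q4-x->q8 q4-y->q7 q5-x->q8 q5-y->q8 q6-x->q9 q6-y->q10 q7-x->q11 q7-y->q10 q8-x->q11 q8-y->q11 q9-x->q9 q9-y->q10 q10-x->q11 q10-y->q10 q11-x->q11 q11-y->q11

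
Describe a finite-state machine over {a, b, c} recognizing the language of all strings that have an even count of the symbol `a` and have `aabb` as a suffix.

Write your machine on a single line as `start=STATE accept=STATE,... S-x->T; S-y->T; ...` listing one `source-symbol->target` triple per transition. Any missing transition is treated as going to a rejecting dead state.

Handle the two conditions separately and then intersect. One (2 states) tracks the count of `a`s modulo 2; the other (5 states) tracks how much of the suffix `aabb` has currently been matched. Each combined state is a pair, one component from each; accept when both components accept. Minimizing collapses redundant product states.
        a   b   c  
>  q0   q1  q0  q0 
   q1   q2  q3  q3 
   q2   q1  q4  q0 
   q3   q0  q3  q3 
   q4   q1  q5  q0 
 * q5   q1  q0  q0 
(> = start, * = accepting)

start=q0; accept=q5; q0-a->q1; q0-b->q0; q0-c->q0; q1-a->q2; q1-b->q3; q1-c->q3; q2-a->q1; q2-b->q4; q2-c->q0; q3-a->q0; q3-b->q3; q3-c->q3; q4-a->q1; q4-b->q5; q4-c->q0; q5-a->q1; q5-b->q0; q5-c->q0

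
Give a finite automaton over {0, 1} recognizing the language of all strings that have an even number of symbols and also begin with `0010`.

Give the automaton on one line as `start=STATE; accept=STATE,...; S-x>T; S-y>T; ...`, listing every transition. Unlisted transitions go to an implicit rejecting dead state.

Build one automaton per condition and run them in lockstep. One (2 states) tracks the input length modulo 2; the other (6 states) tracks whether the input so far still matches the prefix `0010`. Each combined state is a pair, one component from each; accept when both components accept.
8 states suffice.
        0   1  
>  s0   s1  s2 
   s1   s3  s4 
   s2   s4  s4 
   s3   s2  s5 
   s4   s2  s2 
   s5   s6  s4 
 * s6   s7  s7 
   s7   s6  s6 
(> = start, * = accepting)

start=s0; accept=s6; s0-0>s1; s0-1>s2; s1-0>s3; s1-1>s4; s2-0>s4; s2-1>s4; s3-0>s2; s3-1>s5; s4-0>s2; s4-1>s2; s5-0>s6; s5-1>s4; s6-0>s7; s6-1>s7; s7-0>s6; s7-1>s6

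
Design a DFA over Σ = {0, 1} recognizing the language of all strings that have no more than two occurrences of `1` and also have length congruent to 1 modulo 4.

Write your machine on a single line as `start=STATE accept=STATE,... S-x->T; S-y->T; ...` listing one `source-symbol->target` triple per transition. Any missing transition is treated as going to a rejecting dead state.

Run two small machines in parallel and take their product. One (4 states) tracks the count of `1`s, saturating at 3; the other (4 states) tracks the input length modulo 4. Each combined state is a pair, one component from each; accept when both components accept. Minimizing collapses redundant product states.
A 13-state machine:
          0    1  
>  s0     s1   s2 
 * s1     s3   s4 
 * s2     s4   s5 
   s3     s6   s7 
   s4     s7   s8 
   s5     s8   s9 
   s6     s0  s10 
   s7    s10  s11 
   s8    s11   s9 
   s9     s9   s9 
   s10    s2  s12 
   s11   s12   s9 
 * s12    s5   s9 
(> = start, * = accepting)

start=s0; accept=s1,s2,s12; s0-0->s1; s0-1->s2; s1-0->s3; s1-1->s4; s2-0->s4; s2-1->s5; s3-0->s6; s3-1->s7; s4-0->s7; s4-1->s8; s5-0->s8; s5-1->s9; s6-0->s0; s6-1->s10; s7-0->s10; s7-1->s11; s8-0->s11; s8-1->s9; s9-0->s9; s9-1->s9; s10-0->s2; s10-1->s12; s11-0->s12; s11-1->s9; s12-0->s5; s12-1->s9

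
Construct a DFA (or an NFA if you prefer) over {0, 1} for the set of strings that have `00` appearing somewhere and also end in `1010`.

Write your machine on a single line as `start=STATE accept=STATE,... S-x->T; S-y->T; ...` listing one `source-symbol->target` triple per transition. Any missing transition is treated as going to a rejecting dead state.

Build one automaton per condition and run them in lockstep. The first has 3 states tracking whether and how much of `00` has been seen; the second has 5 states tracking how much of the suffix `1010` has currently been matched. A product state is a pair (one from each), accepting exactly when both do.
          0    1  
>  q0     q1   q2 
   q1     q3   q2 
   q2     q4   q2 
   q3     q3   q5 
   q4     q3   q6 
   q5     q7   q5 
   q6     q8   q2 
   q7     q3   q9 
   q8     q3   q6 
   q9    q10   q5 
 * q10    q3   q9 
(> = start, * = accepting)

start=q0; accept=q10; q0-0->q1; q0-1->q2; q1-0->q3; q1-1->q2; q2-0->q4; q2-1->q2; q3-0->q3; q3-1->q5; q4-0->q3; q4-1->q6; q5-0->q7; q5-1->q5; q6-0->q8; q6-1->q2; q7-0->q3; q7-1->q9; q8-0->q3; q8-1->q6; q9-0->q10; q9-1->q5; q10-0->q3; q10-1->q9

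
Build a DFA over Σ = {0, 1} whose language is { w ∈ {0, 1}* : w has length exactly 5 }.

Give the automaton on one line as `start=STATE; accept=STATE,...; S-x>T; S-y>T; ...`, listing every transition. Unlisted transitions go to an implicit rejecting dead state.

start=A; accept=F; A-0>B; A-1>B; B-0>C; B-1>C; C-0>D; C-1>D; D-0>E; D-1>E; E-0>F; E-1>F; F-0>G; F-1>G; G-0>G; G-1>G

Count input length up to 6: every symbol moves from A toward G, which means 'more than 5' and absorbs. Accept from {F}.
With 7 states:
       0  1 
>  A   B  B 
   B   C  C 
   C   D  D 
   D   E  E 
   E   F  F 
 * F   G  G 
   G   G  G 
(> = start, * = accepting)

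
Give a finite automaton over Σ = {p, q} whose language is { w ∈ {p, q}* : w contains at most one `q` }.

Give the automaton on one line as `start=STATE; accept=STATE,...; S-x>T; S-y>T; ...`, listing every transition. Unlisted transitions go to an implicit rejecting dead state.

Only the number of `q`s matters, and only up to 2. Make a chain s0 → s1 → s2 advanced by each `q` (with s2 absorbing); every other symbol self-loops. The accepting set is {s0, s1}.
With 3 states:
        p   q  
>* s0   s0  s1 
 * s1   s1  s2 
   s2   s2  s2 
(> = start, * = accepting)

start=s0; accept=s0,s1; s0-p>s0; s0-q>s1; s1-p>s1; s1-q>s2; s2-p>s2; s2-q>s2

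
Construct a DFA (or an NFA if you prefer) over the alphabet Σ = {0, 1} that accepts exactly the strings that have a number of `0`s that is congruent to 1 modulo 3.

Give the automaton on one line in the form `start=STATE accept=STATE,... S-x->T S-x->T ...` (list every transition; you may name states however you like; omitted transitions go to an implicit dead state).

start=q0 accept=q1 q0-0->q1 q0-1->q0 q1-0->q2 q1-1->q1 q2-0->q0 q2-1->q2

The only thing that matters is how many `0`s have appeared, reduced mod 3. Use one state per residue: q0 for 0, …, q2 for 2. Reading `0` moves to the next residue; anything else stays put. q1 is accepting.
3 states suffice.
        0   1  
>  q0   q1  q0 
 * q1   q2  q1 
   q2   q0  q2 
(> = start, * = accepting)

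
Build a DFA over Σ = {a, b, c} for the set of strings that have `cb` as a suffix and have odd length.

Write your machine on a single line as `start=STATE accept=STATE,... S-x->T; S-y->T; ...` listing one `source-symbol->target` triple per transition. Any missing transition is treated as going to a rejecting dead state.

Run two small machines in parallel and take their product. One (3 states) tracks how much of the suffix `cb` has currently been matched; the other (2 states) tracks the input length modulo 2. Each combined state is a pair, one component from each; accept when both components accept. Equivalent product states are then merged.
4 states suffice.
        a   b   c  
>  q0   q1  q1  q1 
   q1   q0  q0  q2 
   q2   q1  q3  q1 
 * q3   q0  q0  q2 
(> = start, * = accepting)

start=q0; accept=q3; q0-a->q1; q0-b->q1; q0-c->q1; q1-a->q0; q1-b->q0; q1-c->q2; q2-a->q1; q2-b->q3; q2-c->q1; q3-a->q0; q3-b->q0; q3-c->q2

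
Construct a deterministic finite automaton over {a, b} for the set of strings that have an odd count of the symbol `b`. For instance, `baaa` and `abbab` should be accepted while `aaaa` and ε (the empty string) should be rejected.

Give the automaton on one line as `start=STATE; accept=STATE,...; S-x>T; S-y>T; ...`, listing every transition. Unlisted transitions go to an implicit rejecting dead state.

start=q0; accept=q1; q0-a>q0; q0-b>q1; q1-a>q1; q1-b>q0

The only thing that matters is how many `b`s have appeared, reduced mod 2. Use one state per residue: q0 for 0, …, q1 for 1. Reading `b` moves to the next residue; anything else stays put. q1 is accepting.
2 states suffice.
        a   b  
>  q0   q0  q1 
 * q1   q1  q0 
(> = start, * = accepting)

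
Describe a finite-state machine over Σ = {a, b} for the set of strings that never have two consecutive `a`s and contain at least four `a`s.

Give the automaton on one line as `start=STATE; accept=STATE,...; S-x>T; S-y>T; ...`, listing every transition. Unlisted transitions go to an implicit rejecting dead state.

start=q0; accept=q8,q9; q0-a>q1; q0-b>q0; q1-a>q2; q1-b>q3; q2-a>q2; q2-b>q2; q3-a>q4; q3-b>q3; q4-a>q2; q4-b>q5; q5-a>q6; q5-b>q5; q6-a>q2; q6-b>q7; q7-a>q8; q7-b>q7; q8-a>q2; q8-b>q9; q9-a>q8; q9-b>q9

Run two small machines in parallel and take their product. One (3 states) tracks partial matches of the forbidden pattern `aa`; the other (6 states) tracks the count of `a`s, saturating at 5. Each combined state is a pair, one component from each; accept when both components accept. Minimizing collapses redundant product states.
10 states suffice.
        a   b  
>  q0   q1  q0 
   q1   q2  q3 
   q2   q2  q2 
   q3   q4  q3 
   q4   q2  q5 
   q5   q6  q5 
   q6   q2  q7 
   q7   q8  q7 
 * q8   q2  q9 
 * q9   q8  q9 
(> = start, * = accepting)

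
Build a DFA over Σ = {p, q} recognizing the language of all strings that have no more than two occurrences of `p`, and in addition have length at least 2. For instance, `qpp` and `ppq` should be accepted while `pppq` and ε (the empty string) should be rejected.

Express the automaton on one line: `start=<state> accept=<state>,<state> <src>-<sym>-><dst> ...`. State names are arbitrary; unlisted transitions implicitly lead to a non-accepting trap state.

Build one automaton per condition and run them in lockstep. One (4 states) tracks the count of `p`s, saturating at 3; the other (4 states) tracks the input length, saturating at 3. Each combined state is a pair, one component from each; accept when both components accept. Minimizing collapses redundant product states.
A 7-state machine:
        p   q  
>  s0   s1  s2 
   s1   s3  s4 
   s2   s4  s5 
 * s3   s6  s3 
 * s4   s3  s4 
 * s5   s4  s5 
   s6   s6  s6 
(> = start, * = accepting)

start=s0 accept=s3,s4,s5 s0-p->s1 s0-q->s2 s1-p->s3 s1-q->s4 s2-p->s4 s2-q->s5 s3-p->s6 s3-q->s3 s4-p->s3 s4-q->s4 s5-p->s4 s5-q->s5 s6-p->s6 s6-q->s6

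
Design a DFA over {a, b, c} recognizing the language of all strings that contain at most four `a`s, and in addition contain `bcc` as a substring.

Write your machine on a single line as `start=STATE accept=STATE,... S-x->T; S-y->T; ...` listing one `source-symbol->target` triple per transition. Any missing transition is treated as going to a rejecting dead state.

Build one automaton per condition and run them in lockstep. One (6 states) tracks the count of `a`s, saturating at 5; the other (4 states) tracks whether and how much of `bcc` has been seen. Each combined state is a pair, one component from each; accept when both components accept. After merging equivalent states the machine shrinks.
A 21-state machine:
          a    b    c  
>  q0     q1   q2   q0 
   q1     q3   q4   q1 
   q2     q1   q2   q5 
   q3     q6   q7   q3 
   q4     q3   q4   q8 
   q5     q1   q2   q9 
   q6    q10  q11   q6 
   q7     q6   q7  q12 
   q8     q3   q4  q13 
 * q9    q13   q9   q9 
   q10   q14  q15  q10 
   q11   q10  q11  q16 
   q12    q6   q7  q17 
 * q13   q17  q13  q13 
   q14   q14  q14  q14 
   q15   q14  q15  q18 
   q16   q10  q11  q19 
 * q17   q19  q17  q17 
   q18   q14  q15  q20 
 * q19   q20  q19  q19 
 * q20   q14  q20  q20 
(> = start, * = accepting)

start=q0; accept=q9,q13,q17,q19,q20; q0-a->q1; q0-b->q2; q0-c->q0; q1-a->q3; q1-b->q4; q1-c->q1; q2-a->q1; q2-b->q2; q2-c->q5; q3-a->q6; q3-b->q7; q3-c->q3; q4-a->q3; q4-b->q4; q4-c->q8; q5-a->q1; q5-b->q2; q5-c->q9; q6-a->q10; q6-b->q11; q6-c->q6; q7-a->q6; q7-b->q7; q7-c->q12; q8-a->q3; q8-b->q4; q8-c->q13; q9-a->q13; q9-b->q9; q9-c->q9; q10-a->q14; q10-b->q15; q10-c->q10; q11-a->q10; q11-b->q11; q11-c->q16; q12-a->q6; q12-b->q7; q12-c->q17; q13-a->q17; q13-b->q13; q13-c->q13; q14-a->q14; q14-b->q14; q14-c->q14; q15-a->q14; q15-b->q15; q15-c->q18; q16-a->q10; q16-b->q11; q16-c->q19; q17-a->q19; q17-b->q17; q17-c->q17; q18-a->q14; q18-b->q15; q18-c->q20; q19-a->q20; q19-b->q19; q19-c->q19; q20-a->q14; q20-b->q20; q20-c->q20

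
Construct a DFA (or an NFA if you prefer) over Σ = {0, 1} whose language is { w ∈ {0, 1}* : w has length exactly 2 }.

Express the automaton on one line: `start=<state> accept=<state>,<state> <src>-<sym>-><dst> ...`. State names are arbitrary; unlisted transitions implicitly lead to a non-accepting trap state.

We only need to distinguish lengths 0, 1, …, 2, and '>2'. Chain s0 → s1 → s2 → s3 on every symbol, with s3 looping. Accepting states: {s2}.
A 4-state machine:
        0   1  
>  s0   s1  s1 
   s1   s2  s2 
 * s2   s3  s3 
   s3   s3  s3 
(> = start, * = accepting)

start=s0 accept=s2 s0-0->s1 s0-1->s1 s1-0->s2 s1-1->s2 s2-0->s3 s2-1->s3 s3-0->s3 s3-1->s3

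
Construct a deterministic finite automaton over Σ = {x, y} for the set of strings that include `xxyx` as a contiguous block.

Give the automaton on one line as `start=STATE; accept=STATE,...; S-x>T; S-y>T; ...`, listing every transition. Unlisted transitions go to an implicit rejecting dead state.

start=S0; accept=S4; S0-x>S1; S0-y>S0; S1-x>S2; S1-y>S0; S2-x>S2; S2-y>S3; S3-x>S4; S3-y>S0; S4-x>S4; S4-y>S4

States S0..S3 record the length of the longest prefix of `xxyx` that matches the current input suffix. Reaching S4 means `xxyx` has been seen, and we stay there forever. Accept from S4.
With 5 states:
        x   y  
>  S0   S1  S0 
   S1   S2  S0 
   S2   S2  S3 
   S3   S4  S0 
 * S4   S4  S4 
(> = start, * = accepting)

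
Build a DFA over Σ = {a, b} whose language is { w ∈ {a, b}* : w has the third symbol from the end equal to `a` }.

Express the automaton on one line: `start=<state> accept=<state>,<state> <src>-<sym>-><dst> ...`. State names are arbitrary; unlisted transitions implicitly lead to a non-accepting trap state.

start=S0 accept=S7,S8,S9,S10 S0-a->S1 S0-b->S2 S1-a->S3 S1-b->S4 S2-a->S5 S2-b->S6 S3-a->S7 S3-b->S8 S4-a->S9 S4-b->S10 S5-a->S11 S5-b->S12 S6-a->S13 S6-b->S14 S7-a->S7 S7-b->S8 S8-a->S9 S8-b->S10 S9-a->S11 S9-b->S12 S10-a->S13 S10-b->S14 S11-a->S7 S11-b->S8 S12-a->S9 S12-b->S10 S13-a->S11 S13-b->S12 S14-a->S13 S14-b->S14

A DFA must remember the last 3 symbols (since which symbol is third-to-last isn't known until the input ends). Use one state per possible window of the last ≤3 symbols; accept from those whose window starts with `a`.
15 states suffice.
          a    b  
>  S0     S1   S2 
   S1     S3   S4 
   S2     S5   S6 
   S3     S7   S8 
   S4     S9  S10 
   S5    S11  S12 
   S6    S13  S14 
 * S7     S7   S8 
 * S8     S9  S10 
 * S9    S11  S12 
 * S10   S13  S14 
   S11    S7   S8 
   S12    S9  S10 
   S13   S11  S12 
   S14   S13  S14 
(> = start, * = accepting)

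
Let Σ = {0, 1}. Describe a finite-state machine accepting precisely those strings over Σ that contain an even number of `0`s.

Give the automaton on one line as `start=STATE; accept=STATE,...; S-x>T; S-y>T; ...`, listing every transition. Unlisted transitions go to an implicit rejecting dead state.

Keep the running count of `0`s modulo 2: each `0` advances along the cycle q0 → q1 → q0 while other symbols loop. Accept at q0.
With 2 states:
        0   1  
>* q0   q1  q0 
   q1   q0  q1 
(> = start, * = accepting)

start=q0; accept=q0; q0-0>q1; q0-1>q0; q1-0>q0; q1-1>q1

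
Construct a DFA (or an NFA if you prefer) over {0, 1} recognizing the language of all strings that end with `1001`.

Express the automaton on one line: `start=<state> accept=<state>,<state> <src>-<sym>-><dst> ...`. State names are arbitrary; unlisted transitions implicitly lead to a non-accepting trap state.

start=A accept=E A-0->A A-1->B B-0->C B-1->B C-0->D C-1->B D-0->A D-1->E E-0->C E-1->B

Remember how much of `1001` the current input suffix matches. State A means no match yet; B means the last symbol is `1`; C means the last 2 symbols are `10`; D means the last 3 symbols are `100`; E means the last 4 symbols are `1001`. Only E accepts. On a mismatch, fall back to the longest proper suffix that is still a prefix of `1001`.
5 states suffice.
       0  1 
>  A   A  B 
   B   C  B 
   C   D  B 
   D   A  E 
 * E   C  B 
(> = start, * = accepting)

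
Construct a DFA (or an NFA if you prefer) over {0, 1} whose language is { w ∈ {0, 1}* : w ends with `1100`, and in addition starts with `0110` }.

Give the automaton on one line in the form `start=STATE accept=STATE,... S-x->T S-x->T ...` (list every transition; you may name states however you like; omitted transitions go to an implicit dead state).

start=s0 accept=s6 s0-0->s1 s0-1->s2 s1-0->s2 s1-1->s3 s2-0->s2 s2-1->s2 s3-0->s2 s3-1->s4 s4-0->s5 s4-1->s2 s5-0->s6 s5-1->s7 s6-0->s8 s6-1->s7 s7-0->s8 s7-1->s9 s8-0->s8 s8-1->s7 s9-0->s5 s9-1->s9

Build one automaton per condition and run them in lockstep. One (5 states) tracks how much of the suffix `1100` has currently been matched; the other (6 states) tracks whether the input so far still matches the prefix `0110`. Each combined state is a pair, one component from each; accept when both components accept. Minimizing collapses redundant product states.
        0   1  
>  s0   s1  s2 
   s1   s2  s3 
   s2   s2  s2 
   s3   s2  s4 
   s4   s5  s2 
   s5   s6  s7 
 * s6   s8  s7 
   s7   s8  s9 
   s8   s8  s7 
   s9   s5  s9 
(> = start, * = accepting)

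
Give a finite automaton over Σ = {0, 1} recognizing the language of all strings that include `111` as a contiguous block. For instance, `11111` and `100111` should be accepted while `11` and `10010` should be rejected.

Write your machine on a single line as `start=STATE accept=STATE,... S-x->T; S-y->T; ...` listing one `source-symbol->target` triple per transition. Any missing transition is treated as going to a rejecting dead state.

start=S0; accept=S3; S0-0->S0; S0-1->S1; S1-0->S0; S1-1->S2; S2-0->S0; S2-1->S3; S3-0->S3; S3-1->S3

States S0..S2 record the length of the longest prefix of `111` that matches the current input suffix. Reaching S3 means `111` has been seen, and we stay there forever. Accept from S3.
With 4 states:
        0   1  
>  S0   S0  S1 
   S1   S0  S2 
   S2   S0  S3 
 * S3   S3  S3 
(> = start, * = accepting)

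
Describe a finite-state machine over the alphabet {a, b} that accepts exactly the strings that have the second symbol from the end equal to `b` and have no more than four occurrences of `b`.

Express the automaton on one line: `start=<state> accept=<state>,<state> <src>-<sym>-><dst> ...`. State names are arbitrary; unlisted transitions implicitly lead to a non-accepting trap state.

start=q0 accept=q5,q6,q9,q10,q13,q14,q17 q0-a->q1 q0-b->q2 q1-a->q3 q1-b->q4 q2-a->q5 q2-b->q6 q3-a->q3 q3-b->q4 q4-a->q5 q4-b->q6 q5-a->q7 q5-b->q8 q6-a->q9 q6-b->q10 q7-a->q7 q7-b->q8 q8-a->q9 q8-b->q10 q9-a->q11 q9-b->q12 q10-a->q13 q10-b->q14 q11-a->q11 q11-b->q12 q12-a->q13 q12-b->q14 q13-a->q15 q13-b->q16 q14-a->q17 q14-b->q18 q15-a->q15 q15-b->q16 q16-a->q17 q16-b->q18 q17-a->q19 q17-b->q20 q18-a->q21 q18-b->q18 q19-a->q19 q19-b->q20 q20-a->q21 q20-b->q18 q21-a->q22 q21-b->q20 q22-a->q22 q22-b->q20

Handle the two conditions separately and then intersect. The first has 7 states tracking the last 2 symbols read; the second has 6 states tracking the count of `b`s, saturating at 5. A product state is a pair (one from each), accepting exactly when both do.
23 states suffice.
          a    b  
>  q0     q1   q2 
   q1     q3   q4 
   q2     q5   q6 
   q3     q3   q4 
   q4     q5   q6 
 * q5     q7   q8 
 * q6     q9  q10 
   q7     q7   q8 
   q8     q9  q10 
 * q9    q11  q12 
 * q10   q13  q14 
   q11   q11  q12 
   q12   q13  q14 
 * q13   q15  q16 
 * q14   q17  q18 
   q15   q15  q16 
   q16   q17  q18 
 * q17   q19  q20 
   q18   q21  q18 
   q19   q19  q20 
   q20   q21  q18 
   q21   q22  q20 
   q22   q22  q20 
(> = start, * = accepting)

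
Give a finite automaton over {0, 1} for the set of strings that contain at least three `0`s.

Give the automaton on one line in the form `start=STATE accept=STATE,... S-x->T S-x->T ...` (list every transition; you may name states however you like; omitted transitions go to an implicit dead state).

start=q0 accept=q3,q4 q0-0->q1 q0-1->q0 q1-0->q2 q1-1->q1 q2-0->q3 q2-1->q2 q3-0->q4 q3-1->q3 q4-0->q4 q4-1->q4

Count `0`s, saturating at 4: states q0 through q3 mean 0 through 3 `0`s seen; q4 means more than 3. Each `0` increments (capped at q4); other symbols loop. Accept from {q3, q4}.
        0   1  
>  q0   q1  q0 
   q1   q2  q1 
   q2   q3  q2 
 * q3   q4  q3 
 * q4   q4  q4 
(> = start, * = accepting)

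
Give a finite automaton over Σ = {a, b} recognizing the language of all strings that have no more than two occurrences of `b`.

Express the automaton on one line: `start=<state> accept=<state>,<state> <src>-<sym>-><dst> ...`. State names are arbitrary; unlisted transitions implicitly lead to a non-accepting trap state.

start=s0 accept=s0,s1,s2 s0-a->s0 s0-b->s1 s1-a->s1 s1-b->s2 s2-a->s2 s2-b->s3 s3-a->s3 s3-b->s3

Only the number of `b`s matters, and only up to 3. Make a chain s0 → s1 → s2 → s3 advanced by each `b` (with s3 absorbing); every other symbol self-loops. The accepting set is {s0, s1, s2}.
4 states suffice.
        a   b  
>* s0   s0  s1 
 * s1   s1  s2 
 * s2   s2  s3 
   s3   s3  s3 
(> = start, * = accepting)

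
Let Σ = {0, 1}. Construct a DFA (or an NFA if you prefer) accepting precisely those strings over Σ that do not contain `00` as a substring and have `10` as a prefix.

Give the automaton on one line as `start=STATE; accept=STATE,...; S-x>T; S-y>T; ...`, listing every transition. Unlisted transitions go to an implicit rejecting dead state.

start=s0; accept=s5,s7; s0-0>s1; s0-1>s2; s1-0>s3; s1-1>s4; s2-0>s5; s2-1>s4; s3-0>s3; s3-1>s3; s4-0>s1; s4-1>s4; s5-0>s6; s5-1>s7; s6-0>s6; s6-1>s6; s7-0>s5; s7-1>s7

Handle the two conditions separately and then intersect. The first has 3 states tracking partial matches of the forbidden pattern `00`; the second has 4 states tracking whether the input so far still matches the prefix `10`. A product state is a pair (one from each), accepting exactly when both do.
With 8 states:
        0   1  
>  s0   s1  s2 
   s1   s3  s4 
   s2   s5  s4 
   s3   s3  s3 
   s4   s1  s4 
 * s5   s6  s7 
   s6   s6  s6 
 * s7   s5  s7 
(> = start, * = accepting)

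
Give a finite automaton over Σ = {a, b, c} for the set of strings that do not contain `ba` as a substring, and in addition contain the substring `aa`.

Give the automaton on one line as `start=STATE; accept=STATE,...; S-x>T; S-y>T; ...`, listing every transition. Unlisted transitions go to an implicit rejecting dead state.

Handle the two conditions separately and then intersect. One (3 states) tracks partial matches of the forbidden pattern `ba`; the other (3 states) tracks whether and how much of `aa` has been seen. Each combined state is a pair, one component from each; accept when both components accept. Minimizing collapses redundant product states.
6 states suffice.
        a   b   c  
>  q0   q1  q2  q0 
   q1   q3  q2  q0 
   q2   q4  q2  q0 
 * q3   q3  q5  q3 
   q4   q4  q4  q4 
 * q5   q4  q5  q3 
(> = start, * = accepting)

start=q0; accept=q3,q5; q0-a>q1; q0-b>q2; q0-c>q0; q1-a>q3; q1-b>q2; q1-c>q0; q2-a>q4; q2-b>q2; q2-c>q0; q3-a>q3; q3-b>q5; q3-c>q3; q4-a>q4; q4-b>q4; q4-c>q4; q5-a>q4; q5-b>q5; q5-c>q3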